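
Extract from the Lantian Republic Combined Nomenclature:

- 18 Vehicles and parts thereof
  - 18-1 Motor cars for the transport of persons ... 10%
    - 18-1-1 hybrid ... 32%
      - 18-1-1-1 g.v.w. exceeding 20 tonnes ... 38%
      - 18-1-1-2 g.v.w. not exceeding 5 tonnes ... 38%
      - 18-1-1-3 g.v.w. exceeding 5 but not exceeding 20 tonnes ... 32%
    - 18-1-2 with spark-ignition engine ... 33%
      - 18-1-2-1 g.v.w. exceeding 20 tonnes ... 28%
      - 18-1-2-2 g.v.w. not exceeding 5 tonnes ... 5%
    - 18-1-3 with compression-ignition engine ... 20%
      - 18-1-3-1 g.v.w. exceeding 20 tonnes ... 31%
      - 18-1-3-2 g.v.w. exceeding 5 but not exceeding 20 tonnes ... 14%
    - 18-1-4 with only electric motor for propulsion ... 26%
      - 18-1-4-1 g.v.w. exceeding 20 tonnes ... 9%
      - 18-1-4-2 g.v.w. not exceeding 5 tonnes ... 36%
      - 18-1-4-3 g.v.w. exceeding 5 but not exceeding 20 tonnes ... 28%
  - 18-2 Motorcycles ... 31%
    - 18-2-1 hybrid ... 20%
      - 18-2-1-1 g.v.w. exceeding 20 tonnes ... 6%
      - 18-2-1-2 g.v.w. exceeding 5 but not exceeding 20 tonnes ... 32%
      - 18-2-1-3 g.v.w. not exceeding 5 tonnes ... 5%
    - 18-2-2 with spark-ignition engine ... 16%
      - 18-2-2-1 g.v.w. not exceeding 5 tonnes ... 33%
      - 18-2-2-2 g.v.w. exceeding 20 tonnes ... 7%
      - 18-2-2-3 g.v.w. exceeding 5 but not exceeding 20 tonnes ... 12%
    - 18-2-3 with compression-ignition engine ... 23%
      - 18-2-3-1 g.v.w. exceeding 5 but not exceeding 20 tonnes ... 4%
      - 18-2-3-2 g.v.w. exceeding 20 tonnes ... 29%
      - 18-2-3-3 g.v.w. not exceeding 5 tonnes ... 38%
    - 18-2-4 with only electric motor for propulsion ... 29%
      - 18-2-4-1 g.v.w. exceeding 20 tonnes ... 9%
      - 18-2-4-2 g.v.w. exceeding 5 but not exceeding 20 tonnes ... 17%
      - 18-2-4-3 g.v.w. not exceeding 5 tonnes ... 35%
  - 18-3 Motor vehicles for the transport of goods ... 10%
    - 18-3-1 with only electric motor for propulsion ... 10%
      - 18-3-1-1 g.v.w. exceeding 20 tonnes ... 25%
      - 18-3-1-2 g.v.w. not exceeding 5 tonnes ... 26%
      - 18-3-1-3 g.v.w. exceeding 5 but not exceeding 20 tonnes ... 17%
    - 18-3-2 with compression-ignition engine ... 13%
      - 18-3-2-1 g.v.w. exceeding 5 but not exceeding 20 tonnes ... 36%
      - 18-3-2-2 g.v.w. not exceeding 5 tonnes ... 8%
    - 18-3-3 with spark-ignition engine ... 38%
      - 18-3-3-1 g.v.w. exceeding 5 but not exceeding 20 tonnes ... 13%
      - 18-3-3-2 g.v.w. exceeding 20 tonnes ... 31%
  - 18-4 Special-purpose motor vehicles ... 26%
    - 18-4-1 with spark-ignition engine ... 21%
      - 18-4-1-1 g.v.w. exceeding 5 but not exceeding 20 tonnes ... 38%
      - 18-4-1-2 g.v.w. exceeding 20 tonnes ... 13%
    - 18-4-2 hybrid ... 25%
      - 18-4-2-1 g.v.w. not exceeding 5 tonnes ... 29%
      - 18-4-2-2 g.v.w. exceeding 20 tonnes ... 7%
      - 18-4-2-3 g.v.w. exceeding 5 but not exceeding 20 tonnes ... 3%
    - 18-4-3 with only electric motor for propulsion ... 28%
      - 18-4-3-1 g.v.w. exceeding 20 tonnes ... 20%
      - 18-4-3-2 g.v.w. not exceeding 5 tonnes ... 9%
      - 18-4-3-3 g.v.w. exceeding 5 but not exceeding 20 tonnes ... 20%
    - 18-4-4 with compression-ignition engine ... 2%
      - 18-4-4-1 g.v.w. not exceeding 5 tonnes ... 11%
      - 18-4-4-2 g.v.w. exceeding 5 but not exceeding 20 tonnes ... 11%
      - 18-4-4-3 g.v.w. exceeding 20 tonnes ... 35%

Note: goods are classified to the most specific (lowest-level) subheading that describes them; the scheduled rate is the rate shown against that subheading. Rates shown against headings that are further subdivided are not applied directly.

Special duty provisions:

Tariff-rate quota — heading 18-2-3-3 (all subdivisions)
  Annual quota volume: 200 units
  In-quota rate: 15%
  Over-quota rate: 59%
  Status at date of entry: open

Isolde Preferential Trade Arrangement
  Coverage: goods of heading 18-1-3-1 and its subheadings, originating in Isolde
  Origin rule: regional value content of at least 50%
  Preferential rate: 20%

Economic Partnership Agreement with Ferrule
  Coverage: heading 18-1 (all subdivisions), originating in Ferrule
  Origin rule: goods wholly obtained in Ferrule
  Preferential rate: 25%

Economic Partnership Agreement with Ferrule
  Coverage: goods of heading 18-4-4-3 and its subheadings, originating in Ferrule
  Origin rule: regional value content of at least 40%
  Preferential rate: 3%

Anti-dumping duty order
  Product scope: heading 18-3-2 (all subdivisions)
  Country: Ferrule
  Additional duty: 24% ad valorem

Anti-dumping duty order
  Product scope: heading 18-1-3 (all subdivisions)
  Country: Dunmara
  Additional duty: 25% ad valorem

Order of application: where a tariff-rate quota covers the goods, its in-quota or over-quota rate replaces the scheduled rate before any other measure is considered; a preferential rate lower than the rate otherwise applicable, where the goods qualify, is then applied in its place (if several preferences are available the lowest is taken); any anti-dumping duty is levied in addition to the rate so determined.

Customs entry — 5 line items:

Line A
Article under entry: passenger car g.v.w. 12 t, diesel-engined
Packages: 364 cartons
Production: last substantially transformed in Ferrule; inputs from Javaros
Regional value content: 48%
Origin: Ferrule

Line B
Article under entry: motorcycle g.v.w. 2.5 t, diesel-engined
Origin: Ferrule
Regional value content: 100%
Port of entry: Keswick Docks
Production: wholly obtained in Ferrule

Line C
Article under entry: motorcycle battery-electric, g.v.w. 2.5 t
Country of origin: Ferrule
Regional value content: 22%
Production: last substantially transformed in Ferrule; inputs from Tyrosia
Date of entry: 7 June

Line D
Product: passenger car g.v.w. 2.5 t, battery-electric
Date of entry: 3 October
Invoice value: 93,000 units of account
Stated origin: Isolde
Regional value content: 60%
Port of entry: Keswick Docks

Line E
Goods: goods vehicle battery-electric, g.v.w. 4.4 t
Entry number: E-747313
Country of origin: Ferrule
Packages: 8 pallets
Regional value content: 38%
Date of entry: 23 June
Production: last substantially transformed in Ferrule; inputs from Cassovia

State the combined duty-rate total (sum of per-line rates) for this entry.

Line A: passenger car → 18-1; diesel-engined → 18-1-3; g.v.w. 12 t → 18-1-3-2. Scheduled 14%. Ferrule agreement on 18-1: not wholly obtained; Ferrule agreement on 18-4-4-3: 18-1-3-2 not covered. → 14%.
Line B: motorcycle → 18-2; diesel-engined → 18-2-3; g.v.w. 2.5 t → 18-2-3-3. Scheduled 38%. quota on 18-2-3-3 open → in-quota 15%; Ferrule agreement on 18-1: 18-2-3-3 not covered; Ferrule agreement on 18-4-4-3: 18-2-3-3 not covered. → 15%.
Line C: motorcycle → 18-2; battery-electric → 18-2-4; g.v.w. 2.5 t → 18-2-4-3. Scheduled 35%. Ferrule agreement on 18-1: 18-2-4-3 not covered; Ferrule agreement on 18-4-4-3: 18-2-4-3 not covered. → 35%.
Line D: passenger car → 18-1; battery-electric → 18-1-4; g.v.w. 2.5 t → 18-1-4-2. Scheduled 36%. Isolde agreement on 18-1-3-1: 18-1-4-2 not covered. → 36%.
Line E: goods vehicle → 18-3; battery-electric → 18-3-1; g.v.w. 4.4 t → 18-3-1-2. Scheduled 26%. Ferrule agreement on 18-1: 18-3-1-2 not covered; Ferrule agreement on 18-4-4-3: 18-3-1-2 not covered. → 26%.
Sum: 14% + 15% + 35% + 36% + 26% = 126%.

126%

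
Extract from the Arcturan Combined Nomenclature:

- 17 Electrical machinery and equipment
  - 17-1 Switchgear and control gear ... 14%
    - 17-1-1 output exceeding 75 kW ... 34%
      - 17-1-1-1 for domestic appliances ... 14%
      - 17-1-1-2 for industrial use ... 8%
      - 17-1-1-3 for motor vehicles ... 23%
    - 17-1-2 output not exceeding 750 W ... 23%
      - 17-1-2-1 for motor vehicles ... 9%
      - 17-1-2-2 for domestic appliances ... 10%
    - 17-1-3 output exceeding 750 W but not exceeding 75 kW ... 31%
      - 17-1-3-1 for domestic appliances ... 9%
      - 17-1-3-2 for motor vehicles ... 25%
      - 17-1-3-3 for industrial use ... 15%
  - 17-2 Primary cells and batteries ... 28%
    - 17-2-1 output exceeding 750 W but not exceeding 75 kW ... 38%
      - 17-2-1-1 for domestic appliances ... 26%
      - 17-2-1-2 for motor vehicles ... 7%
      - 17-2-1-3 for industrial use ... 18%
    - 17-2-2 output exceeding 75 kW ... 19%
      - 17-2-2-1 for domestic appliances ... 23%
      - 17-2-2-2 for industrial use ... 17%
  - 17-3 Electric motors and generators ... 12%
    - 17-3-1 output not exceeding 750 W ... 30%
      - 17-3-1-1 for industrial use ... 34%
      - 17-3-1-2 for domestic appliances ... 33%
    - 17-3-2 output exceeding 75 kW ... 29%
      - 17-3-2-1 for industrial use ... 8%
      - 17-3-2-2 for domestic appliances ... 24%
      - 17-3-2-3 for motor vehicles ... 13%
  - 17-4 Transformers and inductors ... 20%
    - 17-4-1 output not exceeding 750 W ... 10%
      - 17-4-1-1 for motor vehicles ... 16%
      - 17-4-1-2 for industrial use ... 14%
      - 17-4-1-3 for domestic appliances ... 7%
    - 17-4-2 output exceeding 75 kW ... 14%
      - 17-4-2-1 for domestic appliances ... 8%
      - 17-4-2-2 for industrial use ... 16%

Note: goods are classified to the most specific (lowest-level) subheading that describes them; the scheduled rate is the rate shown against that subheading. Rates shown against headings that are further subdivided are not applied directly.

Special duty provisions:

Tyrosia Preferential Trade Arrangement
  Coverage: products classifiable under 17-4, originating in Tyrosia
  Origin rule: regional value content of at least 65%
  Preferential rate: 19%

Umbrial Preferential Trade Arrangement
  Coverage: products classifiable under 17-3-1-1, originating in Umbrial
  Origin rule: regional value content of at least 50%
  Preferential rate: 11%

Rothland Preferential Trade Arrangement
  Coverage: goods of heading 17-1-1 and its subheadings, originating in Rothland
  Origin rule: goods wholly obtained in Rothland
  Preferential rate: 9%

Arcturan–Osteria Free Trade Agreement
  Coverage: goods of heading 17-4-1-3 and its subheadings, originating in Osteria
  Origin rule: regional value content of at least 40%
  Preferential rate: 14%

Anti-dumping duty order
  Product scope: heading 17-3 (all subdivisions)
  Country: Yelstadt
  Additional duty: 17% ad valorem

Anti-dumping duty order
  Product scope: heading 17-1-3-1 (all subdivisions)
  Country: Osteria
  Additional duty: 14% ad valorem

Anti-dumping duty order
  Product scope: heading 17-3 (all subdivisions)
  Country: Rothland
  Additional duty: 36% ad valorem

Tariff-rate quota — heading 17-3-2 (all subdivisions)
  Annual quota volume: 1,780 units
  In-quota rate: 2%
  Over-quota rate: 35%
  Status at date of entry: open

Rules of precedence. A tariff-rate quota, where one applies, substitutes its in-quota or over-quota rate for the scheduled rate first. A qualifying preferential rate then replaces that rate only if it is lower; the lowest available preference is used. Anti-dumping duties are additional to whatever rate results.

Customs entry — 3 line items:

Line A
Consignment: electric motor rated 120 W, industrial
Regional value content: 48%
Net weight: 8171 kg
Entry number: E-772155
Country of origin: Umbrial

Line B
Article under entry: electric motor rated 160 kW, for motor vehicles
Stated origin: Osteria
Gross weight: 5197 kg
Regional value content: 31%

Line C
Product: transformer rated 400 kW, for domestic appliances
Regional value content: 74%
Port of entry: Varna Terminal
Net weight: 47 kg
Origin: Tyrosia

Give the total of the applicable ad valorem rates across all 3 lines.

Line A: electric motor → 17-3; rated 120 W → 17-3-1; industrial → 17-3-1-1. Scheduled 34%. Umbrial agreement on 17-3-1-1: RVC < 50%. → 34%.
Line B: electric motor → 17-3; rated 160 kW → 17-3-2; for motor vehicles → 17-3-2-3. Scheduled 13%. quota on 17-3-2 open → in-quota 2%; Osteria agreement on 17-4-1-3: 17-3-2-3 not covered. → 2%.
Line C: transformer → 17-4; rated 400 kW → 17-4-2; for domestic appliances → 17-4-2-1. Scheduled 8%. Tyrosia agreement on 17-4: RVC ≥ 65% → 19% available; preference 19% not lower than 8% → no reduction. → 8%.
Sum: 34% + 2% + 8% = 44%.

44%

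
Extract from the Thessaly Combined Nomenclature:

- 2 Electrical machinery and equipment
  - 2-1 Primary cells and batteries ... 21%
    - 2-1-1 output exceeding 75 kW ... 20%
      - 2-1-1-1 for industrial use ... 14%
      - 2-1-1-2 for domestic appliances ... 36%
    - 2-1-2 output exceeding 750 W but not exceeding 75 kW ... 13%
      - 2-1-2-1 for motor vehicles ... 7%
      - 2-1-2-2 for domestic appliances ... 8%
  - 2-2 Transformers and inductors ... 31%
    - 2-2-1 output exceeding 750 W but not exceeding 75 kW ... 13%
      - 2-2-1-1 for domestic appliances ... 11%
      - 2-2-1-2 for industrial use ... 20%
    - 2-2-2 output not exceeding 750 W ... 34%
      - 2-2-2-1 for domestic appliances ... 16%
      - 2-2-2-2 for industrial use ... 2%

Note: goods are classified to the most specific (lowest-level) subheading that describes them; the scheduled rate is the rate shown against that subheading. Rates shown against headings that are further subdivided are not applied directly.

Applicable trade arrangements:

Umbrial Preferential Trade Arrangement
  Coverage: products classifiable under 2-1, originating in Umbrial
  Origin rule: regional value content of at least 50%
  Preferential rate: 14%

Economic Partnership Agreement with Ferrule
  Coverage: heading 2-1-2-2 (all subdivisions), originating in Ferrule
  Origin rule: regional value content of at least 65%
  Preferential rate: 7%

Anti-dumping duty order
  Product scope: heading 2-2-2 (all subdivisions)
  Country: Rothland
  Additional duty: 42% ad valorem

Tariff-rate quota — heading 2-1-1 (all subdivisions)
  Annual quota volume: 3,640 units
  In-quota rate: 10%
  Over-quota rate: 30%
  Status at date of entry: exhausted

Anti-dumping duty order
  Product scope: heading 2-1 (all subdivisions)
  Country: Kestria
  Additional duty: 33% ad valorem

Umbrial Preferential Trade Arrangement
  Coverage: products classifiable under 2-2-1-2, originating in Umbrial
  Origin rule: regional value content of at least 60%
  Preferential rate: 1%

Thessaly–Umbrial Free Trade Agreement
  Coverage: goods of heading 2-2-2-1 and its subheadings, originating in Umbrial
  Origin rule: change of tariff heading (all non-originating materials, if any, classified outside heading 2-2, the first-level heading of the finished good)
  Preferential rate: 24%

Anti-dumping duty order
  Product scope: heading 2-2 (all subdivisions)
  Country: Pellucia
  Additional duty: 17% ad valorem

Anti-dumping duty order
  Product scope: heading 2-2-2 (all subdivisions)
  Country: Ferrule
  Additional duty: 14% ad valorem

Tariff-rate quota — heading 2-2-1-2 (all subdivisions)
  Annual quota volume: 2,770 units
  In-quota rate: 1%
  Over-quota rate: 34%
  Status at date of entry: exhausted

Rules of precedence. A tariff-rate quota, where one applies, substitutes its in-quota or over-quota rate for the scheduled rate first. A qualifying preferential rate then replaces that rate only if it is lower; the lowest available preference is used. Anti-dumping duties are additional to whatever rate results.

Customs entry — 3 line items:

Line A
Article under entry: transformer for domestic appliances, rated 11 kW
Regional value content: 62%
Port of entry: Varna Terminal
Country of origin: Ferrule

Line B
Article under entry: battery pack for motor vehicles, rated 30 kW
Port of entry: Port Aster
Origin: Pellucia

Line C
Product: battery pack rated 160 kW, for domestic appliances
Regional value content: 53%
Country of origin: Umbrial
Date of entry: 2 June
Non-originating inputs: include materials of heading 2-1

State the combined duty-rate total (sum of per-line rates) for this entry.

Line A: transformer → 2-2; rated 11 kW → 2-2-1; for domestic appliances → 2-2-1-1. Scheduled 11%. Ferrule agreement on 2-1-2-2: 2-2-1-1 not covered. → 11%.
Line B: battery pack → 2-1; rated 30 kW → 2-1-2; for motor vehicles → 2-1-2-1. Scheduled 7%. No special measure applies. → 7%.
Line C: battery pack → 2-1; rated 160 kW → 2-1-1; for domestic appliances → 2-1-1-2. Scheduled 36%. quota on 2-1-1 exhausted → over-quota 30%; Umbrial agreement on 2-1: RVC ≥ 50% → 14% available; Umbrial agreement on 2-2-1-2: 2-1-1-2 not covered; Umbrial agreement on 2-2-2-1: 2-1-1-2 not covered; preferential 14%. → 14%.
Sum: 11% + 7% + 14% = 32%.

32%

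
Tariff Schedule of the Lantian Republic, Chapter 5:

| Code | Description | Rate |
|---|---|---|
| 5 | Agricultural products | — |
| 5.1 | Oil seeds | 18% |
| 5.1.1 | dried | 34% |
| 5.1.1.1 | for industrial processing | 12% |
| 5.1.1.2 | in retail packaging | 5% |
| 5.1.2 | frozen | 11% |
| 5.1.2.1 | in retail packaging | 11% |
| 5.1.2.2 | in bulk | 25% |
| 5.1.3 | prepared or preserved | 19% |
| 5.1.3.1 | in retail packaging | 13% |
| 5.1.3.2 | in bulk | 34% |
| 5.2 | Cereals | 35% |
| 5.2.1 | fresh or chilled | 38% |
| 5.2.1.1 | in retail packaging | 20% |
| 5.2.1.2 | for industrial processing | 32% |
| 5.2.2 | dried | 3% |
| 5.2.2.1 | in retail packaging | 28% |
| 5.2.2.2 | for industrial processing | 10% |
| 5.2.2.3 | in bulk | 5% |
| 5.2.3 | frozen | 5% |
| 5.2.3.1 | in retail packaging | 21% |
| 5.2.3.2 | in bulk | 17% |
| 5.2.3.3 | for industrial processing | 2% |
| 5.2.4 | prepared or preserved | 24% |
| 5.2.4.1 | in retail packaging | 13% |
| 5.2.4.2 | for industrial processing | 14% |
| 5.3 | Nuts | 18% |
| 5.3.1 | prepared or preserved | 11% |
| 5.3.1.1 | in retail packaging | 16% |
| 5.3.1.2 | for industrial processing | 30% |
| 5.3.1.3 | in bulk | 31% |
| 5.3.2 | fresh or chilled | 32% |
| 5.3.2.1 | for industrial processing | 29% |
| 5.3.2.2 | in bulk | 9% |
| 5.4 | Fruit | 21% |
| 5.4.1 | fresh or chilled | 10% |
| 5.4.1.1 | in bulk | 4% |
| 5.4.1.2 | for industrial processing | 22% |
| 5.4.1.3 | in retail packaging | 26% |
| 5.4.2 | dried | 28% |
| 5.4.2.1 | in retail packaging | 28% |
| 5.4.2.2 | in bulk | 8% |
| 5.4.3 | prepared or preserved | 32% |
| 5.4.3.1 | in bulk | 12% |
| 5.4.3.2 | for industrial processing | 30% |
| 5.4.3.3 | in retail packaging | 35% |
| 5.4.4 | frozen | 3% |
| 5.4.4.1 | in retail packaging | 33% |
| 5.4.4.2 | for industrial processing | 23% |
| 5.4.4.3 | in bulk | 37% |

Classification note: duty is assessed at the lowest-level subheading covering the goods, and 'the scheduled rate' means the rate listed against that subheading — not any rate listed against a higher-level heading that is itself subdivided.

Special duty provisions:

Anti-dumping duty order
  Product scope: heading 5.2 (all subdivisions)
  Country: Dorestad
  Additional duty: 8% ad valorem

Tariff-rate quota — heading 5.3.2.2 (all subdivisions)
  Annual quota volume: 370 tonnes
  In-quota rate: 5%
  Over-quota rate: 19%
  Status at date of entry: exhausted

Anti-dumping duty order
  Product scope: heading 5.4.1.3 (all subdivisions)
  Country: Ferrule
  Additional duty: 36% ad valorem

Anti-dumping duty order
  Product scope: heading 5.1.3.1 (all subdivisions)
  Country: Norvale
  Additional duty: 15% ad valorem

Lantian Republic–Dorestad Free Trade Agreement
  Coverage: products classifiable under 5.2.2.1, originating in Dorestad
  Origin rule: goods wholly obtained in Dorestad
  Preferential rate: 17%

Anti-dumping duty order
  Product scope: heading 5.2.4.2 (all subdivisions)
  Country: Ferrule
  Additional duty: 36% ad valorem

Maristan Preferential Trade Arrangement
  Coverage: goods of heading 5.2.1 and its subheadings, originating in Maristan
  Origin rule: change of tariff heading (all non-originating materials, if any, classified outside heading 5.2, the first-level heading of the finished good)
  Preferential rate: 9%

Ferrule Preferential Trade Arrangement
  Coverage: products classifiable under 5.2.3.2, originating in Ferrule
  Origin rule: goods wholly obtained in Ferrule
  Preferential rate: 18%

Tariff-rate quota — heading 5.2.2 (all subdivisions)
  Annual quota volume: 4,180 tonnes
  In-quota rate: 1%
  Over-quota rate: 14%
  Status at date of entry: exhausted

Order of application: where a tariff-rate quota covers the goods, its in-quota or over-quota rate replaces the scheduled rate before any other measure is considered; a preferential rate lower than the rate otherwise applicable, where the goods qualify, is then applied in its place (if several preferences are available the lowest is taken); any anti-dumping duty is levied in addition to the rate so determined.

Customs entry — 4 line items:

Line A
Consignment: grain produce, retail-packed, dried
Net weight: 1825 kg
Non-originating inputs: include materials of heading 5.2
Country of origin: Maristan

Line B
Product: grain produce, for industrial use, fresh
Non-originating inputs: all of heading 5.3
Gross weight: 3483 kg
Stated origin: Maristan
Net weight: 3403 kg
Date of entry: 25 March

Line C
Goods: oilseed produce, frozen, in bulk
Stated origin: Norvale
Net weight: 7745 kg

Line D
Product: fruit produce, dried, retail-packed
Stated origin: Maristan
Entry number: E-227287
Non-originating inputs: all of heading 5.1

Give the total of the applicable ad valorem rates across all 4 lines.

76%

Line A: grain → 5.2; dried → 5.2.2; retail-packed → 5.2.2.1. Scheduled 28%. quota on 5.2.2 exhausted → over-quota 14%; Maristan agreement on 5.2.1: 5.2.2.1 not covered. → 14%.
Line B: grain → 5.2; fresh → 5.2.1; for industrial use → 5.2.1.2. Scheduled 32%. Maristan agreement on 5.2.1: CTH met → 9% available; preferential 9%. → 9%.
Line C: oilseed → 5.1; frozen → 5.1.2; in bulk → 5.1.2.2. Scheduled 25%. No special measure applies. → 25%.
Line D: fruit → 5.4; dried → 5.4.2; retail-packed → 5.4.2.1. Scheduled 28%. Maristan agreement on 5.2.1: 5.4.2.1 not covered. → 28%.
Sum: 14% + 9% + 25% + 28% = 76%.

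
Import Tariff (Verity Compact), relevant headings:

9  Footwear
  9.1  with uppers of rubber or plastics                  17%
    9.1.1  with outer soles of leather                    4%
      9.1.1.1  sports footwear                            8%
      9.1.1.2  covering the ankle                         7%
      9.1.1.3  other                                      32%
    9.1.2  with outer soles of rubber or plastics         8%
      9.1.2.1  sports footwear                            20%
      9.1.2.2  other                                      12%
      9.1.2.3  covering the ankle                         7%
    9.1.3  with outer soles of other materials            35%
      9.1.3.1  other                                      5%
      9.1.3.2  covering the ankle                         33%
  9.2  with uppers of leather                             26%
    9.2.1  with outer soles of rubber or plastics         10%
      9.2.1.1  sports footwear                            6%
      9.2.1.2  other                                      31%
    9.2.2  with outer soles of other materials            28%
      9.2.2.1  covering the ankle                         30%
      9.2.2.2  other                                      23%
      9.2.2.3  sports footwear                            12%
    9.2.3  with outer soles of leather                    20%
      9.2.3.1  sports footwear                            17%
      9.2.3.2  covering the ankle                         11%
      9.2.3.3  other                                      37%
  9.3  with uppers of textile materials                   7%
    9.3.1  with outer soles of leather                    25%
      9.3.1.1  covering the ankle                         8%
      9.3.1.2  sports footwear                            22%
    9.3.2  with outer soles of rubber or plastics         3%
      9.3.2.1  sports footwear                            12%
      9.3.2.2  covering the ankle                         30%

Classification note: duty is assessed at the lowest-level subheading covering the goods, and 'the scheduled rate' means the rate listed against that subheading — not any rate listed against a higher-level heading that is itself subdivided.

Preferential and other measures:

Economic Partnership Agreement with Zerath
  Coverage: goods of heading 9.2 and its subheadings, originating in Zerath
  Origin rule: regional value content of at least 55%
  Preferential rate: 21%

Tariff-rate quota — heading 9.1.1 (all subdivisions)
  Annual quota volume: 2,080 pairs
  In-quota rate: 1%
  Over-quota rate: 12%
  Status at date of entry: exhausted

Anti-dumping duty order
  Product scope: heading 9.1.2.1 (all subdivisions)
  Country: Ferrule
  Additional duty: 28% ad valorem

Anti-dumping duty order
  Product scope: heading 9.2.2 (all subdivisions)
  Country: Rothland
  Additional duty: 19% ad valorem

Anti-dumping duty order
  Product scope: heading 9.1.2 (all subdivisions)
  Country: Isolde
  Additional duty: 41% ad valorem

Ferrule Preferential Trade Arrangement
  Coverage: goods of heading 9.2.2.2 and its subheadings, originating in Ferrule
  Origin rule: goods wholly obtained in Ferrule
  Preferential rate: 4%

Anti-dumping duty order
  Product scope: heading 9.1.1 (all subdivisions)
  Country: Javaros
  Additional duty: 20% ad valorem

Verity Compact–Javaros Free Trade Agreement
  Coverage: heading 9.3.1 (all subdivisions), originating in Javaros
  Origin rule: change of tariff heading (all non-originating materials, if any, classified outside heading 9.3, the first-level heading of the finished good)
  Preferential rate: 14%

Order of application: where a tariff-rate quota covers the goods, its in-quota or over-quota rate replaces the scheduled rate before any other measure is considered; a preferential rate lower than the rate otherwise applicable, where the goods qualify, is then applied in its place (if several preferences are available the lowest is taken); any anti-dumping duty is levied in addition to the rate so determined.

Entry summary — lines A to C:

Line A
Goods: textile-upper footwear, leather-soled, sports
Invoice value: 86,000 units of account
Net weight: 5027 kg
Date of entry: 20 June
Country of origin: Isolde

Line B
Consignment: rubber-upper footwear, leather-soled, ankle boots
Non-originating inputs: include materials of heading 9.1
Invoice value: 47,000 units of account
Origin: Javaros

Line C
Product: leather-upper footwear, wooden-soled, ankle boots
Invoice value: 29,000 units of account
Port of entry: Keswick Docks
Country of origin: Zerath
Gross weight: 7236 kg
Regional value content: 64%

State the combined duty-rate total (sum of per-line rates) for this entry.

Line A: textile-upper → 9.3; leather-soled → 9.3.1; sports → 9.3.1.2. Scheduled 22%. No special measure applies. → 22%.
Line B: rubber-upper → 9.1; leather-soled → 9.1.1; ankle boots → 9.1.1.2. Scheduled 7%. quota on 9.1.1 exhausted → over-quota 12%; Javaros agreement on 9.3.1: 9.1.1.2 not covered; anti-dumping (Javaros, 9.1.1): +20%; total 12% + 20% = 32%. → 32%.
Line C: leather-upper → 9.2; wooden-soled → 9.2.2; ankle boots → 9.2.2.1. Scheduled 30%. Zerath agreement on 9.2: RVC ≥ 55% → 21% available; preferential 21%. → 21%.
Sum: 22% + 32% + 21% = 75%.

75%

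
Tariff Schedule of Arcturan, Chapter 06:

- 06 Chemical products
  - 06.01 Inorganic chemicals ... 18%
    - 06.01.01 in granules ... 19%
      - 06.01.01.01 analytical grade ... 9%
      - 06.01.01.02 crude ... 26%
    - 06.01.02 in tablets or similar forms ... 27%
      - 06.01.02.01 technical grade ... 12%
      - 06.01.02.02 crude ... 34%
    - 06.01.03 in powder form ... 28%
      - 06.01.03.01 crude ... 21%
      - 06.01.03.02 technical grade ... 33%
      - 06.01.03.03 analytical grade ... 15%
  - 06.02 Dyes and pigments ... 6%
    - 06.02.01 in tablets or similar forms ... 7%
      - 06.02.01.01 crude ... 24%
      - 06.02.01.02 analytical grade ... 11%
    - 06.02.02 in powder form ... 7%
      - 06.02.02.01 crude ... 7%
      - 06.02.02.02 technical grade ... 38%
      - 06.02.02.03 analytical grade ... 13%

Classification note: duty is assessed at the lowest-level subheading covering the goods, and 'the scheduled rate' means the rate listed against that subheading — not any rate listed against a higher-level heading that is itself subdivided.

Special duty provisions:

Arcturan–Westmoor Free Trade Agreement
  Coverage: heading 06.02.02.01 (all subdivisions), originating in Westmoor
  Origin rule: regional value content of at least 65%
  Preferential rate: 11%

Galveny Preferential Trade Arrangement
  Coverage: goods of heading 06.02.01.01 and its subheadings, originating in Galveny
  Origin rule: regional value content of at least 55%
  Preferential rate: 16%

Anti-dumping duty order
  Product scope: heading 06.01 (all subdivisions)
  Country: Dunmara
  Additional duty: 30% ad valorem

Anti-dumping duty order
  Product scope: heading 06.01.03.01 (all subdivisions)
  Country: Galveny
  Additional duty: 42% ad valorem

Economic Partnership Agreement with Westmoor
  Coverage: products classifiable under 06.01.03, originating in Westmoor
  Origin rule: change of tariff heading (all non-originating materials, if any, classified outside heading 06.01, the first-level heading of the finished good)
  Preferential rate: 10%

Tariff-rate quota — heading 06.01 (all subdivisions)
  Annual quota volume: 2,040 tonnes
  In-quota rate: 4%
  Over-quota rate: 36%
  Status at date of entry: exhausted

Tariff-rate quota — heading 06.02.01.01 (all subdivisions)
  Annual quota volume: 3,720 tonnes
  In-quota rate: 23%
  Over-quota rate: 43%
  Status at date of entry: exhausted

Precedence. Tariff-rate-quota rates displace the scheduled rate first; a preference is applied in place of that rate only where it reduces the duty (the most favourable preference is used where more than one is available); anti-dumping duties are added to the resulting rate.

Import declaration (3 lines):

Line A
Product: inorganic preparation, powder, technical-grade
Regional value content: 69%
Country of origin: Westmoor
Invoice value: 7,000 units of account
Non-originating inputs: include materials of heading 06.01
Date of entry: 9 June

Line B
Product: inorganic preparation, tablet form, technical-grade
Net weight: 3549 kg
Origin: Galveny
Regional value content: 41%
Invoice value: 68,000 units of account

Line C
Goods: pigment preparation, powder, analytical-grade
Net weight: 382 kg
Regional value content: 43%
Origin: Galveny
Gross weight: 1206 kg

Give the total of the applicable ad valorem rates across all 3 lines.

85%

Line A: inorganic → 06.01; powder → 06.01.03; technical-grade → 06.01.03.02. Scheduled 33%. quota on 06.01 exhausted → over-quota 36%; Westmoor agreement on 06.02.02.01: 06.01.03.02 not covered; Westmoor agreement on 06.01.03: CTH not met. → 36%.
Line B: inorganic → 06.01; tablet form → 06.01.02; technical-grade → 06.01.02.01. Scheduled 12%. quota on 06.01 exhausted → over-quota 36%; Galveny agreement on 06.02.01.01: 06.01.02.01 not covered. → 36%.
Line C: pigment → 06.02; powder → 06.02.02; analytical-grade → 06.02.02.03. Scheduled 13%. Galveny agreement on 06.02.01.01: 06.02.02.03 not covered. → 13%.
Sum: 36% + 36% + 13% = 85%.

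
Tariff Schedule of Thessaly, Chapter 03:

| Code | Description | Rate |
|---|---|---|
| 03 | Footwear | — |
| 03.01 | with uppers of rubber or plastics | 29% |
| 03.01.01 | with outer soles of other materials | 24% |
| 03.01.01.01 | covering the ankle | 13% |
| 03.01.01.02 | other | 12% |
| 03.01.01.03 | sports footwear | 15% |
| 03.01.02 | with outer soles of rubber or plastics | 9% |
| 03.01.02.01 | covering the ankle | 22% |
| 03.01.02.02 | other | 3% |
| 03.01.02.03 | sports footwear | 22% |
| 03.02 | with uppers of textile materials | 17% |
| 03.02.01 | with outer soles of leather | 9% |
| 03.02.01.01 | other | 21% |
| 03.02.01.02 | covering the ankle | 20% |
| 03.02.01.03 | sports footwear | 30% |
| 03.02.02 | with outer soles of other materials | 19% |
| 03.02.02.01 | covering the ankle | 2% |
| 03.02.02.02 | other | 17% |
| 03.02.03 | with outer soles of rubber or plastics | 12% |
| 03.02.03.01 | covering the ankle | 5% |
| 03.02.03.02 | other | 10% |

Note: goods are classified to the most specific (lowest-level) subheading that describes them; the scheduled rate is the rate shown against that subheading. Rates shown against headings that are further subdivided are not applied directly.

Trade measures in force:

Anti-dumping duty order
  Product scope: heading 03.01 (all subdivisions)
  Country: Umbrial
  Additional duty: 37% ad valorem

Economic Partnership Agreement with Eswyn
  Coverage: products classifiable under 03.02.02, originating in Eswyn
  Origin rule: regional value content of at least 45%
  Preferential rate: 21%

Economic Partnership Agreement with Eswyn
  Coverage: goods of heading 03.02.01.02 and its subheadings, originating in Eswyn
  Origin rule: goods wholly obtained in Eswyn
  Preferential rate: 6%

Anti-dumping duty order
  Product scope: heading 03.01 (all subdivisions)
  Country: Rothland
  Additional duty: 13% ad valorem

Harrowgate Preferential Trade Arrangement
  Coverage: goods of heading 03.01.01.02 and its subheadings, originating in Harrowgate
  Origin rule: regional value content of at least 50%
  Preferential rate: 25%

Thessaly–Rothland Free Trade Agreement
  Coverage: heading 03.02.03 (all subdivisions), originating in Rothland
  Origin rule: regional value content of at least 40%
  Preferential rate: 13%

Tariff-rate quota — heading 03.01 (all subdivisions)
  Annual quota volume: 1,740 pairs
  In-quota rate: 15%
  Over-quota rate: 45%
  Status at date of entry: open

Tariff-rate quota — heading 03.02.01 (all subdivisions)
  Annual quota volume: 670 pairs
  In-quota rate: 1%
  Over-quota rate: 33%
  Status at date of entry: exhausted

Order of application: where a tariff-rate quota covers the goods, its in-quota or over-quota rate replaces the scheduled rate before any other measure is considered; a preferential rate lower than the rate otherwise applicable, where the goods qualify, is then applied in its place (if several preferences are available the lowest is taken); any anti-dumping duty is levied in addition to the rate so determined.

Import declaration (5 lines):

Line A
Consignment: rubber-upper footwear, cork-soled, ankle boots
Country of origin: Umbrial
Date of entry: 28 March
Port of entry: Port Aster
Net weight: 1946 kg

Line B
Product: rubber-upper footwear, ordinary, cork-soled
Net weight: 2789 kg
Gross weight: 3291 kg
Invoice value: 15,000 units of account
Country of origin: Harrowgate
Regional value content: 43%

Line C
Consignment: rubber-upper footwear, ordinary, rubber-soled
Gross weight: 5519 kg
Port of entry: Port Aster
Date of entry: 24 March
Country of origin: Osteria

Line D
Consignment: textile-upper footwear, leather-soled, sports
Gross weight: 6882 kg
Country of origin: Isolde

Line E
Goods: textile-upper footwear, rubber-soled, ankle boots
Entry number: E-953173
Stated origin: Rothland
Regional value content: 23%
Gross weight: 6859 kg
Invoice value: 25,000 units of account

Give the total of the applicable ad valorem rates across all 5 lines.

Line A: rubber-upper → 03.01; cork-soled → 03.01.01; ankle boots → 03.01.01.01. Scheduled 13%. quota on 03.01 open → in-quota 15%; anti-dumping (Umbrial, 03.01): +37%; total 15% + 37% = 52%. → 52%.
Line B: rubber-upper → 03.01; cork-soled → 03.01.01; ordinary → 03.01.01.02. Scheduled 12%. quota on 03.01 open → in-quota 15%; Harrowgate agreement on 03.01.01.02: RVC < 50%. → 15%.
Line C: rubber-upper → 03.01; rubber-soled → 03.01.02; ordinary → 03.01.02.02. Scheduled 3%. quota on 03.01 open → in-quota 15%. → 15%.
Line D: textile-upper → 03.02; leather-soled → 03.02.01; sports → 03.02.01.03. Scheduled 30%. quota on 03.02.01 exhausted → over-quota 33%. → 33%.
Line E: textile-upper → 03.02; rubber-soled → 03.02.03; ankle boots → 03.02.03.01. Scheduled 5%. Rothland agreement on 03.02.03: RVC < 40%. → 5%.
Sum: 52% + 15% + 15% + 33% + 5% = 120%.

120%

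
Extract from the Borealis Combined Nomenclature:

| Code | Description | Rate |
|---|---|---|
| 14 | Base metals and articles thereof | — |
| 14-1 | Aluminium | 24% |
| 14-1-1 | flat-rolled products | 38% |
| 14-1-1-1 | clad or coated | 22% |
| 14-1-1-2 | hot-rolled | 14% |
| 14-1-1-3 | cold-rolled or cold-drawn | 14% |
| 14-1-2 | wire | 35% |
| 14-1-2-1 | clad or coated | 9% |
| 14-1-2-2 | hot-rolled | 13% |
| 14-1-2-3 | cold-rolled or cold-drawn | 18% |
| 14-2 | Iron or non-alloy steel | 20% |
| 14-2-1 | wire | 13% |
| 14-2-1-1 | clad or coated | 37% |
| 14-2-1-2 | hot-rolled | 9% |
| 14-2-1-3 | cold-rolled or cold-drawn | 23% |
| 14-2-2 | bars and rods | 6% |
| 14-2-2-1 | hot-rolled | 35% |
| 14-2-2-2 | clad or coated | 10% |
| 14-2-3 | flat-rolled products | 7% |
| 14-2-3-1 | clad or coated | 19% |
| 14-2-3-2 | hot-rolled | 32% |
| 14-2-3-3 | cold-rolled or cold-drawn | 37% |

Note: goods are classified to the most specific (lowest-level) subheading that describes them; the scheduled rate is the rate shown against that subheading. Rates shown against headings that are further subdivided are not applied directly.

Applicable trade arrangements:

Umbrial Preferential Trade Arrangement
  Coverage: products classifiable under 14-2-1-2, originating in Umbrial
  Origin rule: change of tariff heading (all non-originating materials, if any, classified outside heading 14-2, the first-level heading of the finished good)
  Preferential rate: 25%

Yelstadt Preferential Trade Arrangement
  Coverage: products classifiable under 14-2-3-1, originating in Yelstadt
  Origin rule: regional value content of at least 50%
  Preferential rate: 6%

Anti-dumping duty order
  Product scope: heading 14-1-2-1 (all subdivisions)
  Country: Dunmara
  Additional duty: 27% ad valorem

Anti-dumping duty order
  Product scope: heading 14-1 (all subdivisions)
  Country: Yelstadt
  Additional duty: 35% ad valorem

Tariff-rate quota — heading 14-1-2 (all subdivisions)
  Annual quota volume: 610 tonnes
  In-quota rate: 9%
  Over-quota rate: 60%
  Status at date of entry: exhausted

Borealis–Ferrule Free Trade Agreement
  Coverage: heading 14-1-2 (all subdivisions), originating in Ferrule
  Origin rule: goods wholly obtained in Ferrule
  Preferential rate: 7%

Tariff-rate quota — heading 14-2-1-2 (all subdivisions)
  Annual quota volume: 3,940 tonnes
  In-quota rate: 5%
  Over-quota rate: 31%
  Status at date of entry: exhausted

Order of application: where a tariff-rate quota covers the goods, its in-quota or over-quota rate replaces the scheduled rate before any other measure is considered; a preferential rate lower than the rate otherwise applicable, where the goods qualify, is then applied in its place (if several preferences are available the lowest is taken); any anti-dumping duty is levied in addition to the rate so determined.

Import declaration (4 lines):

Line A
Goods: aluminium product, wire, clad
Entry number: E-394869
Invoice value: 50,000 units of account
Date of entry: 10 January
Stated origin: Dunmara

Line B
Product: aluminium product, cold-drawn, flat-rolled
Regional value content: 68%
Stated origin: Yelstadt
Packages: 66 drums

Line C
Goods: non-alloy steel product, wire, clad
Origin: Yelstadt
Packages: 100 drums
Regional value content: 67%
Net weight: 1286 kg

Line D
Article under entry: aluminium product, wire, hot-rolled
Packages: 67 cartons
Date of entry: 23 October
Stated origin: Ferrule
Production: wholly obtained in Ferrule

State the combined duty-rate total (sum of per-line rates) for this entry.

Line A: aluminium → 14-1; wire → 14-1-2; clad → 14-1-2-1. Scheduled 9%. quota on 14-1-2 exhausted → over-quota 60%; anti-dumping (Dunmara, 14-1-2-1): +27%; total 60% + 27% = 87%. → 87%.
Line B: aluminium → 14-1; flat-rolled → 14-1-1; cold-drawn → 14-1-1-3. Scheduled 14%. Yelstadt agreement on 14-2-3-1: 14-1-1-3 not covered; anti-dumping (Yelstadt, 14-1): +35%; total 14% + 35% = 49%. → 49%.
Line C: non-alloy steel → 14-2; wire → 14-2-1; clad → 14-2-1-1. Scheduled 37%. Yelstadt agreement on 14-2-3-1: 14-2-1-1 not covered. → 37%.
Line D: aluminium → 14-1; wire → 14-1-2; hot-rolled → 14-1-2-2. Scheduled 13%. quota on 14-1-2 exhausted → over-quota 60%; Ferrule agreement on 14-1-2: wholly obtained → 7% available; preferential 7%. → 7%.
Sum: 87% + 49% + 37% + 7% = 180%.

180%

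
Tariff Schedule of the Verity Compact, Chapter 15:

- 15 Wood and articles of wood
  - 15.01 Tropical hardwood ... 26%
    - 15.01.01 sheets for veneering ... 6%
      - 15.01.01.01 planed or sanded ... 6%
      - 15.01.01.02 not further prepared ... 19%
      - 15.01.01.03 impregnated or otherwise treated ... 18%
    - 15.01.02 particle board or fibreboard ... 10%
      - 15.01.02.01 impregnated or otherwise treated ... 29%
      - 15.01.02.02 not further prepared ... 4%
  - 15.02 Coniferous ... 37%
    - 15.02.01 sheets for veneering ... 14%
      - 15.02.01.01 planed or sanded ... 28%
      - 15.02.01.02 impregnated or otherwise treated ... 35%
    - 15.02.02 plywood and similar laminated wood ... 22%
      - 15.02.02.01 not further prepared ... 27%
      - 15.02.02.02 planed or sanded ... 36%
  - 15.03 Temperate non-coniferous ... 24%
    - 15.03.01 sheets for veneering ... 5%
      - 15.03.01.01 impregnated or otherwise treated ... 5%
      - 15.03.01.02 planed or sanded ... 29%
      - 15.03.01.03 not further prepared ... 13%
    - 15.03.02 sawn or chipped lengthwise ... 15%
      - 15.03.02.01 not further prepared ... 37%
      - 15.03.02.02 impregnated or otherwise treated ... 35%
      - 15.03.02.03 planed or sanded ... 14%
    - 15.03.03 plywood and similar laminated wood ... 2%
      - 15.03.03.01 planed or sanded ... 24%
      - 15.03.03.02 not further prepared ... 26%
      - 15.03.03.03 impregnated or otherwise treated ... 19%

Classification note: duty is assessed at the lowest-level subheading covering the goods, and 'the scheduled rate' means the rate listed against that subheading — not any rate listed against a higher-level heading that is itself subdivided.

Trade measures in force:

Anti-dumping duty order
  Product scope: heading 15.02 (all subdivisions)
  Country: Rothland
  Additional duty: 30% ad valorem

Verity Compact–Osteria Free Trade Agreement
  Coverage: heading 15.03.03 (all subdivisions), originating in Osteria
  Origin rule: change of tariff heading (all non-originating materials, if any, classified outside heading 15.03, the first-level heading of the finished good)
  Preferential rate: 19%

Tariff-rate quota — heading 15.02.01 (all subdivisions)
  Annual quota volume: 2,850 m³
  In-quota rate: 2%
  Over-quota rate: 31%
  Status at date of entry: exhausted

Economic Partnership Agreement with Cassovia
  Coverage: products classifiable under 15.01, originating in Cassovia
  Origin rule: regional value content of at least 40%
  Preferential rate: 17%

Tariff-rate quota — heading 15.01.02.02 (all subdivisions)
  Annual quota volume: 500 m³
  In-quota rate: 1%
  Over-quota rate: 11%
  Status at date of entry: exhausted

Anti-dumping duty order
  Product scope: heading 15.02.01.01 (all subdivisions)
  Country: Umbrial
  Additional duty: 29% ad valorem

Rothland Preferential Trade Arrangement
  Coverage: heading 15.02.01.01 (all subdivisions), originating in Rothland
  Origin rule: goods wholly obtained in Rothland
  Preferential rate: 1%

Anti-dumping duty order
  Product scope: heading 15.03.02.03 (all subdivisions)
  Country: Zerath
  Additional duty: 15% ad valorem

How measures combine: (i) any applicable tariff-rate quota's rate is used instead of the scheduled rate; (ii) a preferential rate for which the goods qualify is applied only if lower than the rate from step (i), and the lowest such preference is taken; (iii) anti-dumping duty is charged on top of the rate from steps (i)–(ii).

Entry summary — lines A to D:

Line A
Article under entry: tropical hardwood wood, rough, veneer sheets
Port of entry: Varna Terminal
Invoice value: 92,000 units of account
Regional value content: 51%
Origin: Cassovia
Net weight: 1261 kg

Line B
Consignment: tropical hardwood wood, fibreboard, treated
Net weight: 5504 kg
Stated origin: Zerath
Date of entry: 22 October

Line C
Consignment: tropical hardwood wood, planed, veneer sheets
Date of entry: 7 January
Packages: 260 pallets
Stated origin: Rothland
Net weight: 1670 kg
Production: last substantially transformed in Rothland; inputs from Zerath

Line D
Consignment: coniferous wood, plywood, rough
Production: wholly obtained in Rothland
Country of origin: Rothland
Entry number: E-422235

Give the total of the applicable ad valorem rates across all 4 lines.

Line A: tropical hardwood → 15.01; veneer sheets → 15.01.01; rough → 15.01.01.02. Scheduled 19%. Cassovia agreement on 15.01: RVC ≥ 40% → 17% available; preferential 17%. → 17%.
Line B: tropical hardwood → 15.01; fibreboard → 15.01.02; treated → 15.01.02.01. Scheduled 29%. No special measure applies. → 29%.
Line C: tropical hardwood → 15.01; veneer sheets → 15.01.01; planed → 15.01.01.01. Scheduled 6%. Rothland agreement on 15.02.01.01: 15.01.01.01 not covered. → 6%.
Line D: coniferous → 15.02; plywood → 15.02.02; rough → 15.02.02.01. Scheduled 27%. Rothland agreement on 15.02.01.01: 15.02.02.01 not covered; anti-dumping (Rothland, 15.02): +30%; total 27% + 30% = 57%. → 57%.
Sum: 17% + 29% + 6% + 57% = 109%.

109%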